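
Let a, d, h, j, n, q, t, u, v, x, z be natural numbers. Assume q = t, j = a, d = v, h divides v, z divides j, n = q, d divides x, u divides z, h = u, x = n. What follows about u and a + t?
u divides a + t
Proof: Since u divides z and z divides j, u divides j. j = a, so u divides a. From n = q and q = t, n = t. d = v and d divides x, so v divides x. x = n, so v divides n. h divides v, so h divides n. Since n = t, h divides t. Since h = u, u divides t. Since u divides a, u divides a + t.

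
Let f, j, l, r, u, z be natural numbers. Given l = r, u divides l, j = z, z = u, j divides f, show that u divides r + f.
Because l = r and u divides l, u divides r. Because j = z and z = u, j = u. Since j divides f, u divides f. u divides r, so u divides r + f.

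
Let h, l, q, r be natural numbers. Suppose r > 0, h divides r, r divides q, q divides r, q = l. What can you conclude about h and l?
h ≤ l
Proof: r divides q and q divides r, thus r = q. q = l, so r = l. h divides r and r > 0, therefore h ≤ r. r = l, so h ≤ l.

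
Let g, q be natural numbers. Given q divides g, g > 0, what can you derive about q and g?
q ≤ g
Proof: Since q divides g and g > 0, by divisors are at most what they divide, q ≤ g.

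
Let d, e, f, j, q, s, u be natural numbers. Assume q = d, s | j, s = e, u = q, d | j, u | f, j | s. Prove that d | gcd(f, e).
u = q and u | f, so q | f. Since q = d, d | f. Since j | s and s | j, j = s. d | j, so d | s. s = e, so d | e. Since d | f, d | gcd(f, e).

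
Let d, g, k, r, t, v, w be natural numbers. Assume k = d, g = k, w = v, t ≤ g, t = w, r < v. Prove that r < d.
t = w and w = v, hence t = v. From g = k and k = d, g = d. t ≤ g, so t ≤ d. t = v, so v ≤ d. Since r < v, r < d.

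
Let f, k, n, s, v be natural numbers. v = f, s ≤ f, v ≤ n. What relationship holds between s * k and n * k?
s * k ≤ n * k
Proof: v = f and v ≤ n, therefore f ≤ n. Since s ≤ f, s ≤ n. Then s * k ≤ n * k.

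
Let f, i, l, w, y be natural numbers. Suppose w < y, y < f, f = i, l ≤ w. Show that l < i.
l ≤ w and w < y, thus l < y. Since f = i and y < f, y < i. l < y, so l < i.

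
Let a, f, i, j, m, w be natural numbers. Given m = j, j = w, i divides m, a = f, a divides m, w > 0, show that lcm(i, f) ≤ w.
From m = j and j = w, m = w. Because a = f and a divides m, f divides m. i divides m, so lcm(i, f) divides m. m = w, so lcm(i, f) divides w. w > 0, so lcm(i, f) ≤ w.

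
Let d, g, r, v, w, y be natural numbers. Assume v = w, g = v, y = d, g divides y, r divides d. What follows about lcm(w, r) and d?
lcm(w, r) divides d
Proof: Since g = v and v = w, g = w. y = d and g divides y, so g divides d. g = w, so w divides d. Because r divides d, lcm(w, r) divides d.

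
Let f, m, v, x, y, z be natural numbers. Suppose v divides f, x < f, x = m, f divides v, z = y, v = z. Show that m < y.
f divides v and v divides f, so f = v. Because v = z, f = z. z = y, so f = y. x = m and x < f, therefore m < f. f = y, so m < y.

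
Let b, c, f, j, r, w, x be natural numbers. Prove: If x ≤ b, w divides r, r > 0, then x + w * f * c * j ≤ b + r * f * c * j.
Since w divides r and r > 0, w ≤ r. By multiplying by a non-negative, w * f ≤ r * f. By multiplying by a non-negative, w * f * c ≤ r * f * c. By multiplying by a non-negative, w * f * c * j ≤ r * f * c * j. x ≤ b, so x + w * f * c * j ≤ b + r * f * c * j.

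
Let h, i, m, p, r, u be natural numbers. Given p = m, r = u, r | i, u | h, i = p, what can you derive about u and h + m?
u | h + m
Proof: i = p and p = m, therefore i = m. Since r = u and r | i, u | i. i = m, so u | m. Since u | h, u | h + m.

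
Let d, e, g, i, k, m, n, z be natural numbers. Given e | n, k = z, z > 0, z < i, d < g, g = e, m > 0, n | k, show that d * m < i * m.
g = e and d < g, therefore d < e. e | n and n | k, so e | k. k = z, so e | z. Since z > 0, e ≤ z. From z < i, e < i. Since d < e, d < i. Since m > 0, d * m < i * m.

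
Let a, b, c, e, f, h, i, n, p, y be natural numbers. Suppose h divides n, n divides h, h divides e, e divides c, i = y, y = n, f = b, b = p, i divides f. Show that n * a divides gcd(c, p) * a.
Since h divides n and n divides h, h = n. h divides e, so n divides e. Since e divides c, n divides c. i = y and y = n, so i = n. f = b and b = p, hence f = p. i divides f, so i divides p. Since i = n, n divides p. Since n divides c, n divides gcd(c, p). Then n * a divides gcd(c, p) * a.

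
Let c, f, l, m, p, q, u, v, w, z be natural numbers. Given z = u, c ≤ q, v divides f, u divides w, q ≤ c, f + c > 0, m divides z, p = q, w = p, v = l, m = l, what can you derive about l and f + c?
l ≤ f + c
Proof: Because v = l and v divides f, l divides f. Because w = p and p = q, w = q. q ≤ c and c ≤ q, therefore q = c. Since w = q, w = c. Because m = l and m divides z, l divides z. z = u, so l divides u. u divides w, so l divides w. w = c, so l divides c. Since l divides f, l divides f + c. f + c > 0, so l ≤ f + c.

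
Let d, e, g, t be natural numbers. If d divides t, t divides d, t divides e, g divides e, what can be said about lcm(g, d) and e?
lcm(g, d) divides e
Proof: t divides d and d divides t, so t = d. Since t divides e, d divides e. Since g divides e, lcm(g, d) divides e.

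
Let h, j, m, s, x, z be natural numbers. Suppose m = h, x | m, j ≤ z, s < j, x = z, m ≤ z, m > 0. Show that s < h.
x = z and x | m, therefore z | m. m > 0, so z ≤ m. Since m ≤ z, z = m. Since m = h, z = h. From s < j and j ≤ z, s < z. From z = h, s < h.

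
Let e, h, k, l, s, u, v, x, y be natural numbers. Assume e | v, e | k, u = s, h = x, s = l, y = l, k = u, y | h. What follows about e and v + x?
e | v + x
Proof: u = s and s = l, thus u = l. k = u and e | k, thus e | u. Because u = l, e | l. h = x and y | h, thus y | x. From y = l, l | x. Since e | l, e | x. Since e | v, e | v + x.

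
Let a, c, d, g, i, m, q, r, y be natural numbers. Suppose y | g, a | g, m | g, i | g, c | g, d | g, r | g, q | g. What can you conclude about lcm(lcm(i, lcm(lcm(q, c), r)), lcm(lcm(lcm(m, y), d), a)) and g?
lcm(lcm(i, lcm(lcm(q, c), r)), lcm(lcm(lcm(m, y), d), a)) | g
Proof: q | g and c | g, hence lcm(q, c) | g. Since r | g, lcm(lcm(q, c), r) | g. Since i | g, lcm(i, lcm(lcm(q, c), r)) | g. m | g and y | g, so lcm(m, y) | g. From d | g, lcm(lcm(m, y), d) | g. a | g, so lcm(lcm(lcm(m, y), d), a) | g. Since lcm(i, lcm(lcm(q, c), r)) | g, lcm(lcm(i, lcm(lcm(q, c), r)), lcm(lcm(lcm(m, y), d), a)) | g.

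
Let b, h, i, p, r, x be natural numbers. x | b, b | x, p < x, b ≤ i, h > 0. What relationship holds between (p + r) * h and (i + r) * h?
(p + r) * h < (i + r) * h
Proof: x | b and b | x, therefore x = b. p < x, so p < b. b ≤ i, so p < i. Then p + r < i + r. Because h > 0, (p + r) * h < (i + r) * h.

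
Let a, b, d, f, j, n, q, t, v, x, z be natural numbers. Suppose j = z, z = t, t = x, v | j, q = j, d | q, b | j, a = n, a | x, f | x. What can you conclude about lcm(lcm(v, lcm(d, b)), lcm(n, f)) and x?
lcm(lcm(v, lcm(d, b)), lcm(n, f)) | x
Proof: j = z and z = t, therefore j = t. t = x, so j = x. q = j and d | q, so d | j. b | j, so lcm(d, b) | j. Since v | j, lcm(v, lcm(d, b)) | j. Because j = x, lcm(v, lcm(d, b)) | x. a = n and a | x, therefore n | x. Since f | x, lcm(n, f) | x. Since lcm(v, lcm(d, b)) | x, lcm(lcm(v, lcm(d, b)), lcm(n, f)) | x.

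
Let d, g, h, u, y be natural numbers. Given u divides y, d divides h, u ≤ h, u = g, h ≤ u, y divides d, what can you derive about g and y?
g = y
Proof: h ≤ u and u ≤ h, therefore h = u. y divides d and d divides h, hence y divides h. Since h = u, y divides u. u divides y, so y = u. u = g, so y = g. Then g = y.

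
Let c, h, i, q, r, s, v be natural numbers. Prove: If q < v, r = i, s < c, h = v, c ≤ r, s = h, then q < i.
Since s = h and h = v, s = v. s < c, so v < c. q < v, so q < c. c ≤ r, so q < r. Since r = i, q < i.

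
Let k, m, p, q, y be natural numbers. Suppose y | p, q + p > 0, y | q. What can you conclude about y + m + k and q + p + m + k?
y + m + k ≤ q + p + m + k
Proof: y | q and y | p, hence y | q + p. From q + p > 0, y ≤ q + p. Then y + m ≤ q + p + m. Then y + m + k ≤ q + p + m + k.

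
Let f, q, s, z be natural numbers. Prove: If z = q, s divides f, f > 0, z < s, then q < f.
From z = q and z < s, q < s. s divides f and f > 0, so s ≤ f. q < s, so q < f.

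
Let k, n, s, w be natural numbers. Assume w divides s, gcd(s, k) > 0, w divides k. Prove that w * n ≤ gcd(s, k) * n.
Because w divides s and w divides k, w divides gcd(s, k). Since gcd(s, k) > 0, w ≤ gcd(s, k). By multiplying by a non-negative, w * n ≤ gcd(s, k) * n.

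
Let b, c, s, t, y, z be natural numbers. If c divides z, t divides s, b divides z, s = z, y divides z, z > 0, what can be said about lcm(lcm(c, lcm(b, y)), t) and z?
lcm(lcm(c, lcm(b, y)), t) ≤ z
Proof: b divides z and y divides z, therefore lcm(b, y) divides z. From c divides z, lcm(c, lcm(b, y)) divides z. Because s = z and t divides s, t divides z. lcm(c, lcm(b, y)) divides z, so lcm(lcm(c, lcm(b, y)), t) divides z. z > 0, so lcm(lcm(c, lcm(b, y)), t) ≤ z.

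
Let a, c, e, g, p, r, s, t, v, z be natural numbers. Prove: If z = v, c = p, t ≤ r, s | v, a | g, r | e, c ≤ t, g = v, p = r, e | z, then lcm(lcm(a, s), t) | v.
g = v and a | g, hence a | v. From s | v, lcm(a, s) | v. Since c = p and p = r, c = r. c ≤ t, so r ≤ t. t ≤ r, so r = t. Since r | e, t | e. Because z = v and e | z, e | v. t | e, so t | v. lcm(a, s) | v, so lcm(lcm(a, s), t) | v.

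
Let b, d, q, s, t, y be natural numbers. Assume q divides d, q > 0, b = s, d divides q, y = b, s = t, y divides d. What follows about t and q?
t ≤ q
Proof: y = b and b = s, thus y = s. d divides q and q divides d, so d = q. y divides d, so y divides q. Since y = s, s divides q. Since q > 0, s ≤ q. Since s = t, t ≤ q.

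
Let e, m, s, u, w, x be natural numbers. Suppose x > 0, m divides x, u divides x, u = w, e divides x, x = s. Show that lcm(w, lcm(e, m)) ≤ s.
u = w and u divides x, so w divides x. From e divides x and m divides x, lcm(e, m) divides x. Since w divides x, lcm(w, lcm(e, m)) divides x. x > 0, so lcm(w, lcm(e, m)) ≤ x. Because x = s, lcm(w, lcm(e, m)) ≤ s.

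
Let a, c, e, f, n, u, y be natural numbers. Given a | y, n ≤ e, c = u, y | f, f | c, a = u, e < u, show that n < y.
a = u and a | y, hence u | y. c = u and f | c, thus f | u. Since y | f, y | u. From u | y, u = y. n ≤ e and e < u, therefore n < u. Since u = y, n < y.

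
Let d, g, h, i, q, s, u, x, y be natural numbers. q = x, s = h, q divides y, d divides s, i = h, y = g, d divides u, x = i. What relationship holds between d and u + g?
d divides u + g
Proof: Since s = h and d divides s, d divides h. x = i and i = h, thus x = h. Since q = x and q divides y, x divides y. Since x = h, h divides y. y = g, so h divides g. d divides h, so d divides g. d divides u, so d divides u + g.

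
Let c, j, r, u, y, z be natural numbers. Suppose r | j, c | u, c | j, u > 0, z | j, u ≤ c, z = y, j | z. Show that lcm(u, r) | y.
From j | z and z | j, j = z. Since z = y, j = y. c | u and u > 0, so c ≤ u. u ≤ c, so c = u. c | j, so u | j. Since r | j, lcm(u, r) | j. j = y, so lcm(u, r) | y.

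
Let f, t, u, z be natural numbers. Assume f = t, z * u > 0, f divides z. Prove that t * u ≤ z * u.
From f = t and f divides z, t divides z. Then t * u divides z * u. z * u > 0, so t * u ≤ z * u.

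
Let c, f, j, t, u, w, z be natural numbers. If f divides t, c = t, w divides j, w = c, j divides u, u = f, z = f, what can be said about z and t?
z = t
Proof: Since w = c and w divides j, c divides j. j divides u, so c divides u. c = t, so t divides u. Since u = f, t divides f. From f divides t, f = t. Since z = f, z = t.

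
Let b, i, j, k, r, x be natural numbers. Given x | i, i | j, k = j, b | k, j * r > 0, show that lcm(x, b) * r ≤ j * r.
x | i and i | j, therefore x | j. From k = j and b | k, b | j. x | j, so lcm(x, b) | j. Then lcm(x, b) * r | j * r. Since j * r > 0, lcm(x, b) * r ≤ j * r.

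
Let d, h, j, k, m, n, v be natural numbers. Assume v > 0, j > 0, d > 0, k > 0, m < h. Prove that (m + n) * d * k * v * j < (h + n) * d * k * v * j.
m < h, hence m + n < h + n. d > 0, so (m + n) * d < (h + n) * d. Since k > 0, (m + n) * d * k < (h + n) * d * k. v > 0, so (m + n) * d * k * v < (h + n) * d * k * v. j > 0, so (m + n) * d * k * v * j < (h + n) * d * k * v * j.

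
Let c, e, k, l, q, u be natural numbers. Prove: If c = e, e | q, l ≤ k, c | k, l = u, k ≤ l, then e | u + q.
k ≤ l and l ≤ k, thus k = l. l = u, so k = u. c = e and c | k, hence e | k. Since k = u, e | u. Since e | q, e | u + q.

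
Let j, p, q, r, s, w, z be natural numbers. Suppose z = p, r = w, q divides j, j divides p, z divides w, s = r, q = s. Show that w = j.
q = s and s = r, thus q = r. r = w, so q = w. q divides j, so w divides j. z = p and z divides w, therefore p divides w. j divides p, so j divides w. Since w divides j, w = j.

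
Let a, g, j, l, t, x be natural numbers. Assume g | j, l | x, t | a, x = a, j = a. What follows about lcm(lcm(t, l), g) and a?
lcm(lcm(t, l), g) | a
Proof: x = a and l | x, hence l | a. Since t | a, lcm(t, l) | a. Because j = a and g | j, g | a. Since lcm(t, l) | a, lcm(lcm(t, l), g) | a.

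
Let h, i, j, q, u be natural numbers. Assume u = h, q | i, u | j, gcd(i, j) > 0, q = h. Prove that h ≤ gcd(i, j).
From q = h and q | i, h | i. u = h and u | j, hence h | j. Since h | i, h | gcd(i, j). Since gcd(i, j) > 0, h ≤ gcd(i, j).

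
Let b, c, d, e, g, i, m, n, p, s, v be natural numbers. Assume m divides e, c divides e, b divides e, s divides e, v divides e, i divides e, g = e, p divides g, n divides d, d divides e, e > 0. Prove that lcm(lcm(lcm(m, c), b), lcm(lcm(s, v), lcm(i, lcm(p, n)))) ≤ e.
m divides e and c divides e, therefore lcm(m, c) divides e. b divides e, so lcm(lcm(m, c), b) divides e. s divides e and v divides e, thus lcm(s, v) divides e. Since g = e and p divides g, p divides e. From n divides d and d divides e, n divides e. From p divides e, lcm(p, n) divides e. Since i divides e, lcm(i, lcm(p, n)) divides e. From lcm(s, v) divides e, lcm(lcm(s, v), lcm(i, lcm(p, n))) divides e. lcm(lcm(m, c), b) divides e, so lcm(lcm(lcm(m, c), b), lcm(lcm(s, v), lcm(i, lcm(p, n)))) divides e. e > 0, so lcm(lcm(lcm(m, c), b), lcm(lcm(s, v), lcm(i, lcm(p, n)))) ≤ e.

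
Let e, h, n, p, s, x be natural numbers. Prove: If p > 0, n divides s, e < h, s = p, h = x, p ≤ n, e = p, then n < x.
Because s = p and n divides s, n divides p. p > 0, so n ≤ p. Since p ≤ n, p = n. Because e = p, e = n. h = x and e < h, hence e < x. Since e = n, n < x.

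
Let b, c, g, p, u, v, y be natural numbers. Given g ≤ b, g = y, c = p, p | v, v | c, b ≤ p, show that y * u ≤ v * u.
From c = p and v | c, v | p. From p | v, p = v. g ≤ b and b ≤ p, so g ≤ p. Since p = v, g ≤ v. g = y, so y ≤ v. Then y * u ≤ v * u.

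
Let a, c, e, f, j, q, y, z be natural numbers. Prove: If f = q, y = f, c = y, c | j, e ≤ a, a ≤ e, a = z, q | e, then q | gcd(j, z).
Since c = y and c | j, y | j. y = f, so f | j. f = q, so q | j. From e ≤ a and a ≤ e, e = a. a = z, so e = z. q | e, so q | z. q | j, so q | gcd(j, z).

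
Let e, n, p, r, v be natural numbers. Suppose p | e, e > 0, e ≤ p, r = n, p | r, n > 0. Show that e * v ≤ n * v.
Since p | e and e > 0, p ≤ e. e ≤ p, so p = e. r = n and p | r, therefore p | n. p = e, so e | n. n > 0, so e ≤ n. Then e * v ≤ n * v.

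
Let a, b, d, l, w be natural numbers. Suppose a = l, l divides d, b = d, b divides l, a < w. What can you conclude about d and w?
d < w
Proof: b = d and b divides l, therefore d divides l. Because l divides d, l = d. a = l, so a = d. Since a < w, d < w.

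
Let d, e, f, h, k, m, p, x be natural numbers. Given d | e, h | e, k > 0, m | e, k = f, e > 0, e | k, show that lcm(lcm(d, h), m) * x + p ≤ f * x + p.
d | e and h | e, hence lcm(d, h) | e. m | e, so lcm(lcm(d, h), m) | e. e > 0, so lcm(lcm(d, h), m) ≤ e. e | k and k > 0, so e ≤ k. From k = f, e ≤ f. Since lcm(lcm(d, h), m) ≤ e, lcm(lcm(d, h), m) ≤ f. Then lcm(lcm(d, h), m) * x ≤ f * x. Then lcm(lcm(d, h), m) * x + p ≤ f * x + p.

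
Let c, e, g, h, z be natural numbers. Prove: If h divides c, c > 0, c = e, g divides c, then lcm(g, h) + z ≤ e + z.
From g divides c and h divides c, lcm(g, h) divides c. Since c > 0, lcm(g, h) ≤ c. Since c = e, lcm(g, h) ≤ e. Then lcm(g, h) + z ≤ e + z.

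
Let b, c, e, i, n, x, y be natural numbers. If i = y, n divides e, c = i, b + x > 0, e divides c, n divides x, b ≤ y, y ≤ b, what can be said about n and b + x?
n ≤ b + x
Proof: y ≤ b and b ≤ y, thus y = b. Since c = i and i = y, c = y. n divides e and e divides c, so n divides c. Since c = y, n divides y. y = b, so n divides b. n divides x, so n divides b + x. Since b + x > 0, n ≤ b + x.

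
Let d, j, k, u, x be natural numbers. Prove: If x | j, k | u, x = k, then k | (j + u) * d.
x = k and x | j, hence k | j. k | u, so k | j + u. Then k | (j + u) * d.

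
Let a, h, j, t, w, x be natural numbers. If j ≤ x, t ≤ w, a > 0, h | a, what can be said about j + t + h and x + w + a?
j + t + h ≤ x + w + a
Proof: Since j ≤ x and t ≤ w, j + t ≤ x + w. From h | a and a > 0, h ≤ a. Since j + t ≤ x + w, j + t + h ≤ x + w + a.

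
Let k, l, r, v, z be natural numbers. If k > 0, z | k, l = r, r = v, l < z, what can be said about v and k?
v < k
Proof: Because l = r and r = v, l = v. z | k and k > 0, therefore z ≤ k. Since l < z, l < k. Because l = v, v < k.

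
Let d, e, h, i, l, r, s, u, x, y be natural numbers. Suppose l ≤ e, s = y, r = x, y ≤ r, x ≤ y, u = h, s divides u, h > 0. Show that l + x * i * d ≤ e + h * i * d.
r = x and y ≤ r, so y ≤ x. x ≤ y, so y = x. Since s = y, s = x. u = h and s divides u, hence s divides h. Since s = x, x divides h. Since h > 0, x ≤ h. By multiplying by a non-negative, x * i ≤ h * i. By multiplying by a non-negative, x * i * d ≤ h * i * d. From l ≤ e, l + x * i * d ≤ e + h * i * d.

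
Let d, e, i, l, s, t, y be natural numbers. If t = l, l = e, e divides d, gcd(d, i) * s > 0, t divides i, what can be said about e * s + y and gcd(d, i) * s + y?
e * s + y ≤ gcd(d, i) * s + y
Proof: From t = l and l = e, t = e. t divides i, so e divides i. e divides d, so e divides gcd(d, i). Then e * s divides gcd(d, i) * s. Since gcd(d, i) * s > 0, e * s ≤ gcd(d, i) * s. Then e * s + y ≤ gcd(d, i) * s + y.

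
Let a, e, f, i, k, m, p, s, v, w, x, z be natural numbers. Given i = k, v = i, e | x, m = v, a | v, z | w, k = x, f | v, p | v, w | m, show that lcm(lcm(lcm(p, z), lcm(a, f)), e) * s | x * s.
v = i and i = k, thus v = k. Because k = x, v = x. Since z | w and w | m, z | m. Since m = v, z | v. Since p | v, lcm(p, z) | v. Because a | v and f | v, lcm(a, f) | v. lcm(p, z) | v, so lcm(lcm(p, z), lcm(a, f)) | v. v = x, so lcm(lcm(p, z), lcm(a, f)) | x. Since e | x, lcm(lcm(lcm(p, z), lcm(a, f)), e) | x. Then lcm(lcm(lcm(p, z), lcm(a, f)), e) * s | x * s.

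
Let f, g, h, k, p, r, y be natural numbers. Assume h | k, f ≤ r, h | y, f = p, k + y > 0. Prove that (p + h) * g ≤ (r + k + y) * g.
From f = p and f ≤ r, p ≤ r. Because h | k and h | y, h | k + y. Because k + y > 0, h ≤ k + y. Since p ≤ r, p + h ≤ r + k + y. Then (p + h) * g ≤ (r + k + y) * g.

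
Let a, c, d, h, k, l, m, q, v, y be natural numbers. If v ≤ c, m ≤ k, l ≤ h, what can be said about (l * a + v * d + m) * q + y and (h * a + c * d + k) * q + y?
(l * a + v * d + m) * q + y ≤ (h * a + c * d + k) * q + y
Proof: l ≤ h, hence l * a ≤ h * a. v ≤ c, therefore v * d ≤ c * d. Because l * a ≤ h * a, l * a + v * d ≤ h * a + c * d. Since m ≤ k, l * a + v * d + m ≤ h * a + c * d + k. Then (l * a + v * d + m) * q ≤ (h * a + c * d + k) * q. Then (l * a + v * d + m) * q + y ≤ (h * a + c * d + k) * q + y.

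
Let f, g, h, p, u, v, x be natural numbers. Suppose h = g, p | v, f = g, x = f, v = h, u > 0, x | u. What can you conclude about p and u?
p ≤ u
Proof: Because v = h and h = g, v = g. p | v, so p | g. x = f and x | u, therefore f | u. Because f = g, g | u. p | g, so p | u. Since u > 0, p ≤ u.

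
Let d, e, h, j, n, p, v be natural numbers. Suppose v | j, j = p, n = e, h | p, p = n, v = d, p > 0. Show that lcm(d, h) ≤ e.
Because p = n and n = e, p = e. j = p and v | j, therefore v | p. Because v = d, d | p. Because h | p, lcm(d, h) | p. Since p > 0, lcm(d, h) ≤ p. p = e, so lcm(d, h) ≤ e.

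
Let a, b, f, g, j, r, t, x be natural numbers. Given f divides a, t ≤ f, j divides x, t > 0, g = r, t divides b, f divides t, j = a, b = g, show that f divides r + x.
From f divides t and t > 0, f ≤ t. t ≤ f, so t = f. b = g and t divides b, hence t divides g. g = r, so t divides r. t = f, so f divides r. j = a and j divides x, so a divides x. Since f divides a, f divides x. f divides r, so f divides r + x.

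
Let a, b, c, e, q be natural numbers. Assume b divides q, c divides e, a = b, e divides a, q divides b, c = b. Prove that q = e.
q divides b and b divides q, hence q = b. From c = b and c divides e, b divides e. a = b and e divides a, thus e divides b. b divides e, so b = e. Since q = b, q = e.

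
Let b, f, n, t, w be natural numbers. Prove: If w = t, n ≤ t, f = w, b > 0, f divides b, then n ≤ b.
f = w and w = t, therefore f = t. Since f divides b, t divides b. b > 0, so t ≤ b. n ≤ t, so n ≤ b.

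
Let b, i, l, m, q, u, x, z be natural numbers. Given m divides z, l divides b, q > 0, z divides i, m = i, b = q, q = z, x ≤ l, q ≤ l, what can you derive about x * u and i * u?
x * u ≤ i * u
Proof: b = q and l divides b, so l divides q. q > 0, so l ≤ q. q ≤ l, so l = q. q = z, so l = z. Because m = i and m divides z, i divides z. z divides i, so z = i. l = z, so l = i. x ≤ l, so x ≤ i. By multiplying by a non-negative, x * u ≤ i * u.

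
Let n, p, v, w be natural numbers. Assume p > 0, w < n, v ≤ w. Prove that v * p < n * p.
From v ≤ w and w < n, v < n. Combining with p > 0, by multiplying by a positive, v * p < n * p.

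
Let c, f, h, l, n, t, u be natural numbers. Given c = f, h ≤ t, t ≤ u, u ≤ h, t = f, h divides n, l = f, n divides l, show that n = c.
t ≤ u and u ≤ h, so t ≤ h. h ≤ t, so h = t. Since t = f, h = f. h divides n, so f divides n. l = f and n divides l, so n divides f. From f divides n, f = n. Because c = f, c = n. Then n = c.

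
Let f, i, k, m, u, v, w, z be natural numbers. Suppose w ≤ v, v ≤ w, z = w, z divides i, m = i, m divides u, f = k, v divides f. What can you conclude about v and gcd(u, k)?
v divides gcd(u, k)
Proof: w ≤ v and v ≤ w, so w = v. z = w and z divides i, thus w divides i. Since w = v, v divides i. m = i and m divides u, so i divides u. v divides i, so v divides u. f = k and v divides f, thus v divides k. From v divides u, v divides gcd(u, k).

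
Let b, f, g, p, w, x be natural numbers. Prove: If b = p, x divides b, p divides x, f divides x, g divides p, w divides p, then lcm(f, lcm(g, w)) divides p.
b = p and x divides b, hence x divides p. Since p divides x, x = p. From f divides x, f divides p. g divides p and w divides p, so lcm(g, w) divides p. Since f divides p, lcm(f, lcm(g, w)) divides p.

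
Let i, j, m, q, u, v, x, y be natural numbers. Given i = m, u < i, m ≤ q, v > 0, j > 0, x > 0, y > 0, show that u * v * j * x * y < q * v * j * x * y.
i = m and u < i, hence u < m. m ≤ q, so u < q. Since v > 0, by multiplying by a positive, u * v < q * v. Because j > 0, by multiplying by a positive, u * v * j < q * v * j. Combining with x > 0, by multiplying by a positive, u * v * j * x < q * v * j * x. Since y > 0, by multiplying by a positive, u * v * j * x * y < q * v * j * x * y.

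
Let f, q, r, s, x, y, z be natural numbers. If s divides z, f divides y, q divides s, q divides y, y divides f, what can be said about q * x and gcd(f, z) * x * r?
q * x divides gcd(f, z) * x * r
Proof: y divides f and f divides y, hence y = f. q divides y, so q divides f. q divides s and s divides z, therefore q divides z. Since q divides f, q divides gcd(f, z). Then q * x divides gcd(f, z) * x. Then q * x divides gcd(f, z) * x * r.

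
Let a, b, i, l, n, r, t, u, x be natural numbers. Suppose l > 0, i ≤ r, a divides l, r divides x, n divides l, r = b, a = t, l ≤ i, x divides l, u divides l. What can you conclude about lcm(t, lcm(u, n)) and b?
lcm(t, lcm(u, n)) divides b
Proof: l ≤ i and i ≤ r, so l ≤ r. Since r divides x and x divides l, r divides l. From l > 0, r ≤ l. Since l ≤ r, l = r. r = b, so l = b. Since a = t and a divides l, t divides l. u divides l and n divides l, thus lcm(u, n) divides l. Since t divides l, lcm(t, lcm(u, n)) divides l. l = b, so lcm(t, lcm(u, n)) divides b.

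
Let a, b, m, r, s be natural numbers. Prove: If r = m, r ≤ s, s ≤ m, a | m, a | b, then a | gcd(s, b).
r = m and r ≤ s, thus m ≤ s. s ≤ m, so m = s. Since a | m, a | s. Since a | b, a | gcd(s, b).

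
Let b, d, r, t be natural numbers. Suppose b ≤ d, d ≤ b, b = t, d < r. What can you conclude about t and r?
t < r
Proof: d ≤ b and b ≤ d, thus d = b. Since b = t, d = t. d < r, so t < r.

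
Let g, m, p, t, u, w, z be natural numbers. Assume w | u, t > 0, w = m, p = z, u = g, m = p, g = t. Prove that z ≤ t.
u = g and g = t, so u = t. w = m and w | u, hence m | u. m = p, so p | u. u = t, so p | t. Since t > 0, p ≤ t. Because p = z, z ≤ t.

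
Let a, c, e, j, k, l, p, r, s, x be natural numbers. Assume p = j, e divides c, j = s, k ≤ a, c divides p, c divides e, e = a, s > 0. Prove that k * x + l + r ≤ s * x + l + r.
c divides e and e divides c, therefore c = e. e = a, so c = a. From p = j and c divides p, c divides j. From c = a, a divides j. j = s, so a divides s. Since s > 0, a ≤ s. Since k ≤ a, k ≤ s. By multiplying by a non-negative, k * x ≤ s * x. Then k * x + l ≤ s * x + l. Then k * x + l + r ≤ s * x + l + r.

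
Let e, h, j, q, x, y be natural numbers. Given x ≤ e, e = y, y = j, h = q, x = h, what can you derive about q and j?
q ≤ j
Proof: x = h and h = q, hence x = q. Since e = y and x ≤ e, x ≤ y. x = q, so q ≤ y. From y = j, q ≤ j.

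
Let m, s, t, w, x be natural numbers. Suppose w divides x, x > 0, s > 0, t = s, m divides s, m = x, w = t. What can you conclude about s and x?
s = x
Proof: Because w = t and t = s, w = s. w divides x and x > 0, thus w ≤ x. Since w = s, s ≤ x. Because m = x and m divides s, x divides s. Because s > 0, x ≤ s. Because s ≤ x, s = x.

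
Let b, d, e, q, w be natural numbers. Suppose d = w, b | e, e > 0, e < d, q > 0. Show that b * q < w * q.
b | e and e > 0, hence b ≤ e. e < d, so b < d. Since d = w, b < w. q > 0, so b * q < w * q.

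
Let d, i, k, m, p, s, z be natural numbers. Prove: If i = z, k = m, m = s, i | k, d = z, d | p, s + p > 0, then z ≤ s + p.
From k = m and m = s, k = s. Since i | k, i | s. i = z, so z | s. d = z and d | p, so z | p. Since z | s, z | s + p. s + p > 0, so z ≤ s + p.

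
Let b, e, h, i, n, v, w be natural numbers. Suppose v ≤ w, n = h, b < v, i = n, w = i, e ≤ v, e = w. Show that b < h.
i = n and n = h, thus i = h. From e = w and e ≤ v, w ≤ v. v ≤ w, so v = w. w = i, so v = i. b < v, so b < i. Since i = h, b < h.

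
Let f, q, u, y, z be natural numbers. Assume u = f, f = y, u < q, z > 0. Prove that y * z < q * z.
u = f and f = y, therefore u = y. Since u < q, y < q. z > 0, so y * z < q * z.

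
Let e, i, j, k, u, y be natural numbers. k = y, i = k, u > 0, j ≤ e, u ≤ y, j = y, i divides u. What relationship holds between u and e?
u ≤ e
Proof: i = k and i divides u, hence k divides u. k = y, so y divides u. u > 0, so y ≤ u. u ≤ y, so y = u. j = y, so j = u. j ≤ e, so u ≤ e.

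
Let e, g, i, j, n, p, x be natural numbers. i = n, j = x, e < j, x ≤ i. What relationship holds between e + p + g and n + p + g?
e + p + g < n + p + g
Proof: j = x and e < j, therefore e < x. i = n and x ≤ i, therefore x ≤ n. e < x, so e < n. Then e + p < n + p. Then e + p + g < n + p + g.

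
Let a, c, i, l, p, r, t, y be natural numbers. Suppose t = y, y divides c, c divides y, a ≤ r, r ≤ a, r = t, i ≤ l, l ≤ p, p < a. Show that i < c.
y divides c and c divides y, thus y = c. t = y, so t = c. Since a ≤ r and r ≤ a, a = r. Since r = t, a = t. i ≤ l and l ≤ p, so i ≤ p. p < a, so i < a. From a = t, i < t. t = c, so i < c.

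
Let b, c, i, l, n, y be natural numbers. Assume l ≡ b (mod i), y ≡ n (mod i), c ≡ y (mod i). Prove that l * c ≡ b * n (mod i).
c ≡ y (mod i) and y ≡ n (mod i), so c ≡ n (mod i). l ≡ b (mod i), so l * c ≡ b * n (mod i).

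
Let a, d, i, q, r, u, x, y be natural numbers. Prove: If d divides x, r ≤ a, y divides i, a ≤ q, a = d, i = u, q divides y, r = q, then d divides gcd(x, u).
Because r = q and r ≤ a, q ≤ a. Because a ≤ q, q = a. Because a = d, q = d. Because q divides y and y divides i, q divides i. Since q = d, d divides i. From i = u, d divides u. Since d divides x, d divides gcd(x, u).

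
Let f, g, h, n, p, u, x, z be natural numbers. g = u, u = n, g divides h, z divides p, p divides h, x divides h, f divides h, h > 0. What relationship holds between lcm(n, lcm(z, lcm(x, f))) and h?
lcm(n, lcm(z, lcm(x, f))) ≤ h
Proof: g = u and u = n, hence g = n. g divides h, so n divides h. Because z divides p and p divides h, z divides h. x divides h and f divides h, hence lcm(x, f) divides h. Since z divides h, lcm(z, lcm(x, f)) divides h. From n divides h, lcm(n, lcm(z, lcm(x, f))) divides h. Since h > 0, lcm(n, lcm(z, lcm(x, f))) ≤ h.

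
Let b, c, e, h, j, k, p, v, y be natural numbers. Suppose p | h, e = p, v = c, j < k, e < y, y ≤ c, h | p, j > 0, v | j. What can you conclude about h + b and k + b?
h + b < k + b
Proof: p | h and h | p, thus p = h. e = p, so e = h. e < y and y ≤ c, hence e < c. Since e = h, h < c. v | j and j > 0, hence v ≤ j. Because j < k, v < k. v = c, so c < k. h < c, so h < k. Then h + b < k + b.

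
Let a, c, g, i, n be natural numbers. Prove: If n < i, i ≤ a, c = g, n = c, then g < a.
n = c and c = g, therefore n = g. n < i and i ≤ a, therefore n < a. n = g, so g < a.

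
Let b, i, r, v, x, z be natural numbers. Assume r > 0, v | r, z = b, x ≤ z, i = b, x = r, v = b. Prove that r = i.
From v = b and v | r, b | r. Since r > 0, b ≤ r. z = b and x ≤ z, hence x ≤ b. x = r, so r ≤ b. Since b ≤ r, b = r. From i = b, i = r. Then r = i.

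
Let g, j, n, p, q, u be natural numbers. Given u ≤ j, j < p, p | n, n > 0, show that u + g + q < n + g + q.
Since u ≤ j and j < p, u < p. Since p | n and n > 0, p ≤ n. u < p, so u < n. Then u + g < n + g. Then u + g + q < n + g + q.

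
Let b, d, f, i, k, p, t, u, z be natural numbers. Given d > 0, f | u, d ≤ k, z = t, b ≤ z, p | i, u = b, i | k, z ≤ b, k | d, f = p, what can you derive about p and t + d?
p | t + d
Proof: From b ≤ z and z ≤ b, b = z. u = b, so u = z. Since z = t, u = t. From f = p and f | u, p | u. u = t, so p | t. Because k | d and d > 0, k ≤ d. d ≤ k, so k = d. Since i | k, i | d. Because p | i, p | d. Since p | t, p | t + d.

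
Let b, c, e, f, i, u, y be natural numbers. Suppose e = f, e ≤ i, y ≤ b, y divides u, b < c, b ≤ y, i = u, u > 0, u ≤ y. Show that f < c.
i = u and e ≤ i, thus e ≤ u. Because e = f, f ≤ u. b ≤ y and y ≤ b, hence b = y. y divides u and u > 0, hence y ≤ u. Since u ≤ y, y = u. Since b = y, b = u. Since b < c, u < c. f ≤ u, so f < c.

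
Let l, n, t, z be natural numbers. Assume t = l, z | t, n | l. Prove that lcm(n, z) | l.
t = l and z | t, therefore z | l. n | l, so lcm(n, z) | l.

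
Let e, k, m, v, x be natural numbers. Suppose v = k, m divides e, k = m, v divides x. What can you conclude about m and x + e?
m divides x + e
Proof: Because v = k and k = m, v = m. v divides x, so m divides x. Because m divides e, m divides x + e.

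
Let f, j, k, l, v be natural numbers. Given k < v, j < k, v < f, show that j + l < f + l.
j < k and k < v, therefore j < v. v < f, so j < f. Then j + l < f + l.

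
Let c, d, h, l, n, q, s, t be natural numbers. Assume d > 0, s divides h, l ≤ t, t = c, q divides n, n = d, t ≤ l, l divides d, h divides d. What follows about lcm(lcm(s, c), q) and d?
lcm(lcm(s, c), q) ≤ d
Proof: s divides h and h divides d, hence s divides d. l ≤ t and t ≤ l, thus l = t. Because t = c, l = c. l divides d, so c divides d. From s divides d, lcm(s, c) divides d. n = d and q divides n, thus q divides d. Since lcm(s, c) divides d, lcm(lcm(s, c), q) divides d. From d > 0, lcm(lcm(s, c), q) ≤ d.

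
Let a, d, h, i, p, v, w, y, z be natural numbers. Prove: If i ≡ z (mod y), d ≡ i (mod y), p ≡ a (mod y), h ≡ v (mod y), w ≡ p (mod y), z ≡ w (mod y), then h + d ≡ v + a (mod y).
Because d ≡ i (mod y) and i ≡ z (mod y), d ≡ z (mod y). Since z ≡ w (mod y), d ≡ w (mod y). Since w ≡ p (mod y), d ≡ p (mod y). p ≡ a (mod y), so d ≡ a (mod y). h ≡ v (mod y), so h + d ≡ v + a (mod y).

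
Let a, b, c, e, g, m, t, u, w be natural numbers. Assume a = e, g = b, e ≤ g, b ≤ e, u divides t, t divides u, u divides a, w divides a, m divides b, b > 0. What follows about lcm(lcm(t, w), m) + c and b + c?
lcm(lcm(t, w), m) + c ≤ b + c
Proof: g = b and e ≤ g, so e ≤ b. b ≤ e, so e = b. Since a = e, a = b. Since u divides t and t divides u, u = t. Since u divides a, t divides a. Since w divides a, lcm(t, w) divides a. a = b, so lcm(t, w) divides b. Since m divides b, lcm(lcm(t, w), m) divides b. Since b > 0, lcm(lcm(t, w), m) ≤ b. Then lcm(lcm(t, w), m) + c ≤ b + c.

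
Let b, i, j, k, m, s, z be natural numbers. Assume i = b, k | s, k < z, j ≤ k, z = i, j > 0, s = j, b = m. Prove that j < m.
From s = j and k | s, k | j. Since j > 0, k ≤ j. j ≤ k, so k = j. From z = i and i = b, z = b. Since b = m, z = m. Since k < z, k < m. k = j, so j < m.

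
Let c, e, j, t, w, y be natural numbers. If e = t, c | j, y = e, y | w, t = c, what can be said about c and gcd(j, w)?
c | gcd(j, w)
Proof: e = t and t = c, so e = c. y = e and y | w, so e | w. Because e = c, c | w. c | j, so c | gcd(j, w).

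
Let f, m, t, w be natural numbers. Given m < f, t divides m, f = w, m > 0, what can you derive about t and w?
t < w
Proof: t divides m and m > 0, thus t ≤ m. From f = w and m < f, m < w. t ≤ m, so t < w.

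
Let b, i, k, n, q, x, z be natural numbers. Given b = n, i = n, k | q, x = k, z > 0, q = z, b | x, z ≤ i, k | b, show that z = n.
i = n and z ≤ i, hence z ≤ n. x = k and b | x, hence b | k. k | b, so k = b. b = n, so k = n. Since k | q, n | q. q = z, so n | z. z > 0, so n ≤ z. Since z ≤ n, z = n.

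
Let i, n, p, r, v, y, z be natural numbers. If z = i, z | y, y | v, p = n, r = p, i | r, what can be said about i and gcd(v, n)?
i | gcd(v, n)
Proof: z | y and y | v, therefore z | v. Since z = i, i | v. r = p and i | r, so i | p. p = n, so i | n. Since i | v, i | gcd(v, n).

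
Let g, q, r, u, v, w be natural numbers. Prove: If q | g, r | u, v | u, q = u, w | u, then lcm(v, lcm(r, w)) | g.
r | u and w | u, so lcm(r, w) | u. Since v | u, lcm(v, lcm(r, w)) | u. From q = u and q | g, u | g. Since lcm(v, lcm(r, w)) | u, lcm(v, lcm(r, w)) | g.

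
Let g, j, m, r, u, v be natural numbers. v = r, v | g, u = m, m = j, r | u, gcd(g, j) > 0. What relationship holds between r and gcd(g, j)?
r ≤ gcd(g, j)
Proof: v = r and v | g, therefore r | g. Because u = m and m = j, u = j. Since r | u, r | j. Since r | g, r | gcd(g, j). gcd(g, j) > 0, so r ≤ gcd(g, j).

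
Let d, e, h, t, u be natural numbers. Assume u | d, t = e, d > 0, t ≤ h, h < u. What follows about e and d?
e < d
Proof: From t ≤ h and h < u, t < u. u | d and d > 0, thus u ≤ d. t < u, so t < d. t = e, so e < d.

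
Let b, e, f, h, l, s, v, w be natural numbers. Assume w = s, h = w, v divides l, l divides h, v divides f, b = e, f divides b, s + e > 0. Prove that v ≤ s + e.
Since v divides l and l divides h, v divides h. h = w, so v divides w. From w = s, v divides s. b = e and f divides b, hence f divides e. v divides f, so v divides e. v divides s, so v divides s + e. Since s + e > 0, v ≤ s + e.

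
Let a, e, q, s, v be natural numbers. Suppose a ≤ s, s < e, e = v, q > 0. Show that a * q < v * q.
a ≤ s and s < e, hence a < e. e = v, so a < v. Since q > 0, a * q < v * q.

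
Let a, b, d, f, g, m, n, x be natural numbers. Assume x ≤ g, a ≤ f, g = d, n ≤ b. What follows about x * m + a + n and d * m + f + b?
x * m + a + n ≤ d * m + f + b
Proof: g = d and x ≤ g, therefore x ≤ d. By multiplying by a non-negative, x * m ≤ d * m. a ≤ f and n ≤ b, so a + n ≤ f + b. Since x * m ≤ d * m, x * m + a + n ≤ d * m + f + b.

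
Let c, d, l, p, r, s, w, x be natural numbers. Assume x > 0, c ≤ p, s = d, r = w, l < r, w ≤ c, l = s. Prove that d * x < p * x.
Since l = s and s = d, l = d. r = w and l < r, therefore l < w. Because w ≤ c and c ≤ p, w ≤ p. l < w, so l < p. Since l = d, d < p. Because x > 0, by multiplying by a positive, d * x < p * x.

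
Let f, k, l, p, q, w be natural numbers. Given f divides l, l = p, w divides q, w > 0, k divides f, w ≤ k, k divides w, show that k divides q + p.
k divides w and w > 0, thus k ≤ w. Since w ≤ k, w = k. w divides q, so k divides q. k divides f and f divides l, hence k divides l. Since l = p, k divides p. k divides q, so k divides q + p.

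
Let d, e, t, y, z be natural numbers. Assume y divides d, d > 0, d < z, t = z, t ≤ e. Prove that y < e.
From y divides d and d > 0, y ≤ d. t = z and t ≤ e, so z ≤ e. Since d < z, d < e. From y ≤ d, y < e.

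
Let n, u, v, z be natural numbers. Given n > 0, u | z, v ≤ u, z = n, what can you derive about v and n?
v ≤ n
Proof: Because z = n and u | z, u | n. Since n > 0, u ≤ n. v ≤ u, so v ≤ n.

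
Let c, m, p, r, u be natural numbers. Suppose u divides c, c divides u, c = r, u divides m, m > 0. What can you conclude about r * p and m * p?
r * p ≤ m * p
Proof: u divides c and c divides u, hence u = c. Since c = r, u = r. Since u divides m and m > 0, u ≤ m. u = r, so r ≤ m. By multiplying by a non-negative, r * p ≤ m * p.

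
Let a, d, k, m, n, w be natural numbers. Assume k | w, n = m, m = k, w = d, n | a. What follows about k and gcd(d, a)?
k | gcd(d, a)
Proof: w = d and k | w, so k | d. n = m and m = k, thus n = k. Since n | a, k | a. k | d, so k | gcd(d, a).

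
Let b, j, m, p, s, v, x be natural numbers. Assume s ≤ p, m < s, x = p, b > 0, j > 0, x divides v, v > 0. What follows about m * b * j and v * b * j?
m * b * j < v * b * j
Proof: From x = p and x divides v, p divides v. Since v > 0, p ≤ v. s ≤ p, so s ≤ v. Since m < s, m < v. Because b > 0, by multiplying by a positive, m * b < v * b. Because j > 0, by multiplying by a positive, m * b * j < v * b * j.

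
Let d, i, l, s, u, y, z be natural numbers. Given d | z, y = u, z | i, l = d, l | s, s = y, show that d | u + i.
s = y and l | s, thus l | y. Since y = u, l | u. l = d, so d | u. d | z and z | i, so d | i. Since d | u, d | u + i.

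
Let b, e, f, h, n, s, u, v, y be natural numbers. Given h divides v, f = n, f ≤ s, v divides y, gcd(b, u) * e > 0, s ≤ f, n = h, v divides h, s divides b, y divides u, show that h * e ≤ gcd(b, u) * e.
s ≤ f and f ≤ s, so s = f. From f = n and n = h, f = h. From s = f, s = h. Since s divides b, h divides b. Since v divides h and h divides v, v = h. v divides y and y divides u, hence v divides u. Since v = h, h divides u. From h divides b, h divides gcd(b, u). Then h * e divides gcd(b, u) * e. gcd(b, u) * e > 0, so h * e ≤ gcd(b, u) * e.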